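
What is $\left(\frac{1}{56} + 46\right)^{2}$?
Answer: $\frac{6640929}{3136} \approx 2117.6$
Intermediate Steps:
$\left(\frac{1}{56} + 46\right)^{2} = \left(\frac{2577}{56}\right)^{2} = \frac{6640929}{3136}$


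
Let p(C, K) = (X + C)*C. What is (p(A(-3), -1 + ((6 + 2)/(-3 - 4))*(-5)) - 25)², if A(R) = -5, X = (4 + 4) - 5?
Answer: 225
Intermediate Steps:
X = 3 (X = 8 - 5 = 3)
p(C, K) = C*(3 + C) (p(C, K) = (3 + C)*C = C*(3 + C))
(p(A(-3), -1 + ((6 + 2)/(-3 - 4))*(-5)) - 25)² = (-5*(3 - 5) - 25)² = (-5*(-2) - 25)² = (10 - 25)² = (-15)² = 225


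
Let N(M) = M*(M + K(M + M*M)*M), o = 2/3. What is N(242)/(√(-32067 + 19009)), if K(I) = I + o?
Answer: -5166018286*I*√13058/19587 ≈ -3.0139e+7*I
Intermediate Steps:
o = ⅔ (o = 2*(⅓) = ⅔ ≈ 0.66667)
K(I) = ⅔ + I (K(I) = I + ⅔ = ⅔ + I)
N(M) = M*(M + M*(⅔ + M + M²)) (N(M) = M*(M + (⅔ + (M + M*M))*M) = M*(M + (⅔ + (M + M²))*M) = M*(M + (⅔ + M + M²)*M) = M*(M + M*(⅔ + M + M²)))
N(242)/(√(-32067 + 19009)) = (242²*(5/3 + 242*(1 + 242)))/(√(-32067 + 19009)) = (58564*(5/3 + 242*243))/(√(-13058)) = (58564*(5/3 + 58806))/((I*√13058)) = (58564*(176423/3))*(-I*√13058/13058) = 10332036572*(-I*√13058/13058)/3 = -5166018286*I*√13058/19587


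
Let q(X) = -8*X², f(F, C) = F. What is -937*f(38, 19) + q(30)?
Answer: -42806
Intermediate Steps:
-937*f(38, 19) + q(30) = -937*38 - 8*30² = -35606 - 8*900 = -35606 - 7200 = -42806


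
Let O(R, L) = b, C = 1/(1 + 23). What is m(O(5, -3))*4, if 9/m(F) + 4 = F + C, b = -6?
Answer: -864/239 ≈ -3.6151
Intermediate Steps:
C = 1/24 ≈ 0.041667
O(R, L) = -6
m(F) = 9/(-95/24 + F) (m(F) = 9/(-4 + (F + 1/24)) = 9/(-4 + (1/24 + F)) = 9/(-95/24 + F))
m(O(5, -3))*4 = (216/(-95 + 24*(-6)))*4 = (216/(-95 - 144))*4 = (216/(-239))*4 = (216*(-1/239))*4 = -216/239*4 = -864/239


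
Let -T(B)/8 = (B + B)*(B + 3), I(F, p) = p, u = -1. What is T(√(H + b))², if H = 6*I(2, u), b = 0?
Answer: -4608 - 9216*I*√6 ≈ -4608.0 - 22575.0*I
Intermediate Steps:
H = -6 (H = 6*(-1) = -6)
T(B) = -16*B*(3 + B) (T(B) = -8*(B + B)*(B + 3) = -8*2*B*(3 + B) = -16*B*(3 + B))
T(√(H + b))² = (-16*√(-6 + 0)*(3 + √(-6 + 0)))² = (-16*√(-6)*(3 + √(-6)))² = (-16*I*√6*(3 + I*√6))² = -1536*(3 + I*√6)²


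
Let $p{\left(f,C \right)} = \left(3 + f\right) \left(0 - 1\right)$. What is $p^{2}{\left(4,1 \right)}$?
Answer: $49$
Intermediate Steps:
$p{\left(f,C \right)} = -3 - f$ ($p{\left(f,C \right)} = \left(3 + f\right) \left(-1\right) = -3 - f$)
$p^{2}{\left(4,1 \right)} = \left(-3 - 4\right)^{2} = \left(-7\right)^{2} = 49$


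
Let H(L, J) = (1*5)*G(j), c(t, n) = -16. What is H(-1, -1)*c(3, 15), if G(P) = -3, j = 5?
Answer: 240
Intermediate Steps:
H(L, J) = -15 (H(L, J) = (1*5)*(-3) = 5*(-3) = -15)
H(-1, -1)*c(3, 15) = -15*(-16) = 240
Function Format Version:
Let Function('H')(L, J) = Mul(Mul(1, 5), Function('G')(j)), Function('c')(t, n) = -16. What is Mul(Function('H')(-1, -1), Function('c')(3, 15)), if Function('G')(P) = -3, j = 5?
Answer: 240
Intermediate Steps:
Function('H')(L, J) = -15 (Function('H')(L, J) = Mul(Mul(1, 5), -3) = Mul(5, -3) = -15)
Mul(Function('H')(-1, -1), Function('c')(3, 15)) = Mul(-15, -16) = 240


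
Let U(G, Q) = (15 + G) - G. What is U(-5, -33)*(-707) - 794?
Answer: -11399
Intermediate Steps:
U(G, Q) = 15
U(-5, -33)*(-707) - 794 = 15*(-707) - 794 = -10605 - 794 = -11399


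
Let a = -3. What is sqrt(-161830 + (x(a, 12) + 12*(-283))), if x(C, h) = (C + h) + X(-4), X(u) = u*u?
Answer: I*sqrt(165201) ≈ 406.45*I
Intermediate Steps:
X(u) = u**2
x(C, h) = 16 + C + h (x(C, h) = (C + h) + (-4)**2 = (C + h) + 16 = 16 + C + h)
sqrt(-161830 + (x(a, 12) + 12*(-283))) = sqrt(-161830 + ((16 - 3 + 12) + 12*(-283))) = sqrt(-161830 + (25 - 3396)) = sqrt(-161830 - 3371) = sqrt(-165201) = I*sqrt(165201)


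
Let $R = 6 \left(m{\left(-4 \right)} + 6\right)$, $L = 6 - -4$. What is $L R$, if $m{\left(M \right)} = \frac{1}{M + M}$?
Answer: $\frac{705}{2} \approx 352.5$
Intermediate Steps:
$L = 10$ ($L = 6 + 4 = 10$)
$m{\left(M \right)} = \frac{1}{2 M}$
$R = \frac{141}{4}$ ($R = 6 \left(\frac{1}{2 \left(-4\right)} + 6\right) = 6 \left(\frac{1}{2} \left(- \frac{1}{4}\right) + 6\right) = 6 \left(- \frac{1}{8} + 6\right) = 6 \cdot \frac{47}{8} = \frac{141}{4} \approx 35.25$)
$L R = 10 \cdot \frac{141}{4} = \frac{705}{2}$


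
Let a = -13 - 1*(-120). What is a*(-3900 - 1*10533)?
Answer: -1544331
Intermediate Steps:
a = 107 (a = -13 + 120 = 107)
a*(-3900 - 1*10533) = 107*(-3900 - 1*10533) = 107*(-3900 - 10533) = 107*(-14433) = -1544331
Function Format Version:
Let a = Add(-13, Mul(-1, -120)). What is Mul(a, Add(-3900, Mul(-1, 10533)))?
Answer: -1544331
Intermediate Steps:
a = 107 (a = Add(-13, 120) = 107)
Mul(a, Add(-3900, Mul(-1, 10533))) = Mul(107, Add(-3900, Mul(-1, 10533))) = Mul(107, Add(-3900, -10533)) = Mul(107, -14433) = -1544331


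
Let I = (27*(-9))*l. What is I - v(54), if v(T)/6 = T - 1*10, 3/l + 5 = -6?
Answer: -2175/11 ≈ -197.73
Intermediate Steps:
l = -3/11 (l = 3/(-5 - 6) = 3/(-11) = 3*(-1/11) = -3/11 ≈ -0.27273)
v(T) = -60 + 6*T (v(T) = 6*(T - 1*10) = 6*(T - 10) = 6*(-10 + T) = -60 + 6*T)
I = 729/11 (I = (27*(-9))*(-3/11) = -243*(-3/11) = 729/11 ≈ 66.273)
I - v(54) = 729/11 - (-60 + 6*54) = 729/11 - (-60 + 324) = 729/11 - 1*264 = 729/11 - 264 = -2175/11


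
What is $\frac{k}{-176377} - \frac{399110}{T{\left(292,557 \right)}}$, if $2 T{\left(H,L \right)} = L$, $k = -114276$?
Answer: $- \frac{140723997208}{98241989} \approx -1432.4$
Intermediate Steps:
$T{\left(H,L \right)} = \frac{L}{2}$
$\frac{k}{-176377} - \frac{399110}{T{\left(292,557 \right)}} = - \frac{114276}{-176377} - \frac{399110}{\frac{1}{2} \cdot 557} = \left(-114276\right) \left(- \frac{1}{176377}\right) - \frac{399110}{\frac{557}{2}} = \frac{114276}{176377} - \frac{798220}{557} = - \frac{140723997208}{98241989}$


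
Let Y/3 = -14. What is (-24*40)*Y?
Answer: 40320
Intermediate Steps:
Y = -42 (Y = 3*(-14) = -42)
(-24*40)*Y = -24*40*(-42) = -960*(-42) = 40320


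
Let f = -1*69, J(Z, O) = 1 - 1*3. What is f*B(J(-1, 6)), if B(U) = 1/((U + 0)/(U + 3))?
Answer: 69/2 ≈ 34.500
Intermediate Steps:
J(Z, O) = -2 (J(Z, O) = 1 - 3 = -2)
f = -69
B(U) = (3 + U)/U (B(U) = 1/(U/(3 + U)) = (3 + U)/U)
f*B(J(-1, 6)) = -69*(3 - 2)/(-2) = -(-69)/2 = -69*(-½) = 69/2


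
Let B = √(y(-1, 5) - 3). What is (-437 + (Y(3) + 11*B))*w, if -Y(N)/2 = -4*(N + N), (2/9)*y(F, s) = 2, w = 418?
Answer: -162602 + 4598*√6 ≈ -1.5134e+5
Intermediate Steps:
y(F, s) = 9 (y(F, s) = (9/2)*2 = 9)
Y(N) = 16*N (Y(N) = -(-8)*(N + N) = -(-8)*2*N = -(-16)*N = 16*N)
B = √6 (B = √(9 - 3) = √6 ≈ 2.4495)
(-437 + (Y(3) + 11*B))*w = (-437 + (16*3 + 11*√6))*418 = (-437 + (48 + 11*√6))*418 = (-389 + 11*√6)*418 = -162602 + 4598*√6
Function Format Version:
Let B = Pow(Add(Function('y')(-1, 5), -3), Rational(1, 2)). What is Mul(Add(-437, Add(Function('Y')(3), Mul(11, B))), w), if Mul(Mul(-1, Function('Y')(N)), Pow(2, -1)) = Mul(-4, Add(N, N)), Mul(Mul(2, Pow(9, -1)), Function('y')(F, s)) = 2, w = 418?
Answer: Add(-162602, Mul(4598, Pow(6, Rational(1, 2)))) ≈ -1.5134e+5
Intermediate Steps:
Function('y')(F, s) = 9 (Function('y')(F, s) = Mul(Rational(9, 2), 2) = 9)
Function('Y')(N) = Mul(16, N) (Function('Y')(N) = Mul(-2, Mul(-4, Add(N, N))) = Mul(-2, Mul(-4, Mul(2, N))) = Mul(-2, Mul(-8, N)) = Mul(16, N))
B = Pow(6, Rational(1, 2)) (B = Pow(Add(9, -3), Rational(1, 2)) = Pow(6, Rational(1, 2)) ≈ 2.4495)
Mul(Add(-437, Add(Function('Y')(3), Mul(11, B))), w) = Mul(Add(-437, Add(Mul(16, 3), Mul(11, Pow(6, Rational(1, 2))))), 418) = Mul(Add(-437, Add(48, Mul(11, Pow(6, Rational(1, 2))))), 418) = Mul(Add(-389, Mul(11, Pow(6, Rational(1, 2)))), 418) = Add(-162602, Mul(4598, Pow(6, Rational(1, 2))))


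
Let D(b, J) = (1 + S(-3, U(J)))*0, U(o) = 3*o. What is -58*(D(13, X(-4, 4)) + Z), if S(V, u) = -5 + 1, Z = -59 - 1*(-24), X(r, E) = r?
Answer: 2030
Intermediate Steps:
Z = -35 (Z = -59 + 24 = -35)
S(V, u) = -4
D(b, J) = 0 (D(b, J) = (1 - 4)*0 = -3*0 = 0)
-58*(D(13, X(-4, 4)) + Z) = -58*(0 - 35) = -58*(-35) = 2030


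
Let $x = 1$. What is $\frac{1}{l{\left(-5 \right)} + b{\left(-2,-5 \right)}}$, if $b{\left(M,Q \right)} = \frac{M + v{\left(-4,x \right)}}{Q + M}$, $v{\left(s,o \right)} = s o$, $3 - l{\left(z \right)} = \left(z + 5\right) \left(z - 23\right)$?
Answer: $\frac{7}{27} \approx 0.25926$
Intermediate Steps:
$l{\left(z \right)} = 3 - \left(-23 + z\right) \left(5 + z\right)$ ($l{\left(z \right)} = 3 - \left(z + 5\right) \left(z - 23\right) = 3 - \left(5 + z\right) \left(-23 + z\right) = 3 - \left(-23 + z\right) \left(5 + z\right)$)
$v{\left(s,o \right)} = o s$
$b{\left(M,Q \right)} = \frac{-4 + M}{M + Q}$ ($b{\left(M,Q \right)} = \frac{M + 1 \left(-4\right)}{Q + M} = \frac{M - 4}{M + Q} = \frac{-4 + M}{M + Q}$)
$\frac{1}{l{\left(-5 \right)} + b{\left(-2,-5 \right)}} = \frac{1}{\left(118 - \left(-5\right)^{2} + 18 \left(-5\right)\right) + \frac{-4 - 2}{-2 - 5}} = \frac{1}{\left(118 - 25 - 90\right) + \frac{1}{-7} \left(-6\right)} = \frac{1}{\left(118 - 25 - 90\right) - - \frac{6}{7}} = \frac{1}{3 + \frac{6}{7}} = \frac{1}{\frac{27}{7}} = \frac{7}{27}$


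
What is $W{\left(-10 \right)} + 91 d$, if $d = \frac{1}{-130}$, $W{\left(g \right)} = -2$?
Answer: $- \frac{27}{10} \approx -2.7$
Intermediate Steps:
$d = - \frac{1}{130} \approx -0.0076923$
$W{\left(-10 \right)} + 91 d = -2 + 91 \left(- \frac{1}{130}\right) = -2 - \frac{7}{10} = - \frac{27}{10}$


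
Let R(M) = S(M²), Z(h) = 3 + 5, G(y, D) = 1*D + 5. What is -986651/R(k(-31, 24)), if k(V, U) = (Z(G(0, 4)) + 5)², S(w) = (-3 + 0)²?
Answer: -986651/9 ≈ -1.0963e+5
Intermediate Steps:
G(y, D) = 5 + D (G(y, D) = D + 5 = 5 + D)
Z(h) = 8
S(w) = 9 (S(w) = (-3)² = 9)
k(V, U) = 169 (k(V, U) = (8 + 5)² = 13² = 169)
R(M) = 9
-986651/R(k(-31, 24)) = -986651/9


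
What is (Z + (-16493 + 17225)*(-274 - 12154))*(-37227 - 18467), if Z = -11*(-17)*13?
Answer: 506529411310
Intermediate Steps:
Z = 2431 (Z = 187*13 = 2431)
(Z + (-16493 + 17225)*(-274 - 12154))*(-37227 - 18467) = (2431 + (-16493 + 17225)*(-274 - 12154))*(-37227 - 18467) = (2431 + 732*(-12428))*(-55694) = (2431 - 9097296)*(-55694) = -9094865*(-55694) = 506529411310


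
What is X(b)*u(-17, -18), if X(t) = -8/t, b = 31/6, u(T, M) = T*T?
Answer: -13872/31 ≈ -447.48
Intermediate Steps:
u(T, M) = T²
b = 31/6 (b = 31*(⅙) = 31/6 ≈ 5.1667)
X(b)*u(-17, -18) = -8/31/6*(-17)² = -8*6/31*289 = -48/31*289 = -13872/31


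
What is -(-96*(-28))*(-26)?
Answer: 69888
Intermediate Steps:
-(-96*(-28))*(-26) = -2688*(-26) = -1*(-69888) = 69888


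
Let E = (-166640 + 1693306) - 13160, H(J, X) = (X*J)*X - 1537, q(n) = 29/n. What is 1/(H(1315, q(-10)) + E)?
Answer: 20/30460563 ≈ 6.5659e-7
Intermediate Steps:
H(J, X) = -1537 + J*X² (H(J, X) = (J*X)*X - 1537 = J*X² - 1537 = -1537 + J*X²)
E = 1513506 (E = 1526666 - 13160 = 1513506)
1/(H(1315, q(-10)) + E) = 1/((-1537 + 1315*(29/(-10))²) + 1513506) = 1/((-1537 + 1315*(29*(-⅒))²) + 1513506) = 1/((-1537 + 1315*(-29/10)²) + 1513506) = 1/((-1537 + 1315*(841/100)) + 1513506) = 1/((-1537 + 221183/20) + 1513506) = 1/(190443/20 + 1513506) = 1/(30460563/20) = 20/30460563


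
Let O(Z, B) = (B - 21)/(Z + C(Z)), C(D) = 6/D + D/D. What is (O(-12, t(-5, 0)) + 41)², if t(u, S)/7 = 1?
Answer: 942841/529 ≈ 1782.3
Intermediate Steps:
C(D) = 1 + 6/D (C(D) = 6/D + 1 = 1 + 6/D)
t(u, S) = 7 (t(u, S) = 7*1 = 7)
O(Z, B) = (-21 + B)/(Z + (6 + Z)/Z) (O(Z, B) = (B - 21)/(Z + (6 + Z)/Z) = (-21 + B)/(Z + (6 + Z)/Z))
(O(-12, t(-5, 0)) + 41)² = (-12*(-21 + 7)/(6 - 12 + (-12)²) + 41)² = (-12*(-14)/(6 - 12 + 144) + 41)² = (-12*(-14)/138 + 41)² = (-12*1/138*(-14) + 41)² = (28/23 + 41)² = (971/23)² = 942841/529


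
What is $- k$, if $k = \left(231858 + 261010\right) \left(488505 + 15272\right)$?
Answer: $-248295562436$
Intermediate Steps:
$k = 248295562436$ ($k = 492868 \cdot 503777 = 248295562436$)
$- k = \left(-1\right) 248295562436 = -248295562436$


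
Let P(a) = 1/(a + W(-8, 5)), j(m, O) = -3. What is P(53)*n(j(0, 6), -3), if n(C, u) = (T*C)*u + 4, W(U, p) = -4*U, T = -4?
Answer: -32/85 ≈ -0.37647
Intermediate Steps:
n(C, u) = 4 - 4*C*u (n(C, u) = (-4*C)*u + 4 = -4*C*u + 4 = 4 - 4*C*u)
P(a) = 1/(32 + a) (P(a) = 1/(a - 4*(-8)) = 1/(a + 32) = 1/(32 + a))
P(53)*n(j(0, 6), -3) = (4 - 4*(-3)*(-3))/(32 + 53) = (4 - 36)/85 = (1/85)*(-32) = -32/85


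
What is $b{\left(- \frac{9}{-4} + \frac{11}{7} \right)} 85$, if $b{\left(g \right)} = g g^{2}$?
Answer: $\frac{104128655}{21952} \approx 4743.5$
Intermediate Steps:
$b{\left(g \right)} = g^{3}$
$b{\left(- \frac{9}{-4} + \frac{11}{7} \right)} 85 = \left(- \frac{9}{-4} + \frac{11}{7}\right)^{3} \cdot 85 = \left(\left(-9\right) \left(- \frac{1}{4}\right) + 11 \cdot \frac{1}{7}\right)^{3} \cdot 85 = \left(\frac{9}{4} + \frac{11}{7}\right)^{3} \cdot 85 = \left(\frac{107}{28}\right)^{3} \cdot 85 = \frac{1225043}{21952} \cdot 85 = \frac{104128655}{21952}$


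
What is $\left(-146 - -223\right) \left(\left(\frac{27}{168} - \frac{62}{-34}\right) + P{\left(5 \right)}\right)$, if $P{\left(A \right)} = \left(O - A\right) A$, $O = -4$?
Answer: $- \frac{450461}{136} \approx -3312.2$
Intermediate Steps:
$P{\left(A \right)} = A \left(-4 - A\right)$ ($P{\left(A \right)} = \left(-4 - A\right) A = A \left(-4 - A\right)$)
$\left(-146 - -223\right) \left(\left(\frac{27}{168} - \frac{62}{-34}\right) + P{\left(5 \right)}\right) = \left(-146 - -223\right) \left(\left(\frac{27}{168} - \frac{62}{-34}\right) - 5 \left(4 + 5\right)\right) = \left(-146 + 223\right) \left(\left(27 \cdot \frac{1}{168} - - \frac{31}{17}\right) - 5 \cdot 9\right) = 77 \left(\left(\frac{9}{56} + \frac{31}{17}\right) - 45\right) = 77 \left(\frac{1889}{952} - 45\right) = 77 \left(- \frac{40951}{952}\right) = - \frac{450461}{136}$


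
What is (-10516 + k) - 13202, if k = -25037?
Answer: -48755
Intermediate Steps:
(-10516 + k) - 13202 = (-10516 - 25037) - 13202 = -35553 - 13202 = -48755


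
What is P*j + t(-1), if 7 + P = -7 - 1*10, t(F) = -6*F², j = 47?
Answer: -1134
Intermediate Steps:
P = -24 (P = -7 + (-7 - 1*10) = -7 + (-7 - 10) = -7 - 17 = -24)
P*j + t(-1) = -24*47 - 6*(-1)² = -1128 - 6*1 = -1128 - 6 = -1134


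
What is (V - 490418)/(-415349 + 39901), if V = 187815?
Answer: 302603/375448 ≈ 0.80598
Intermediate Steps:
(V - 490418)/(-415349 + 39901) = (187815 - 490418)/(-415349 + 39901) = -302603/(-375448) = -302603*(-1/375448) = 302603/375448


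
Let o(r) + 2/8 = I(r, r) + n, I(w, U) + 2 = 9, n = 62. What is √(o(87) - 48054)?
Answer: I*√191941/2 ≈ 219.06*I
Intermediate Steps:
I(w, U) = 7 (I(w, U) = -2 + 9 = 7)
o(r) = 275/4 (o(r) = -¼ + (7 + 62) = -¼ + 69 = 275/4)
√(o(87) - 48054) = √(275/4 - 48054) = √(-191941/4) = I*√191941/2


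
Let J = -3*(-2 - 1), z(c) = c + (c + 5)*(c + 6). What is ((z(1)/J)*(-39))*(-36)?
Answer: 6708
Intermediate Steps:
z(c) = c + (5 + c)*(6 + c)
J = 9 (J = -3*(-3) = 9)
((z(1)/J)*(-39))*(-36) = (((30 + 1² + 12*1)/9)*(-39))*(-36) = (((30 + 1 + 12)*(⅑))*(-39))*(-36) = ((43*(⅑))*(-39))*(-36) = ((43/9)*(-39))*(-36) = -559/3*(-36) = 6708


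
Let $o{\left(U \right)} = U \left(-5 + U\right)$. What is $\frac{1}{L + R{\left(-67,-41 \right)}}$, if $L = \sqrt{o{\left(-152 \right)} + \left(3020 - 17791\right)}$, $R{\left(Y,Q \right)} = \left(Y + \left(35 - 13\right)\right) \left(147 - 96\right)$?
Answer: $- \frac{765}{1752644} - \frac{\sqrt{9093}}{5257932} \approx -0.00045462$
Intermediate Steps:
$R{\left(Y,Q \right)} = 1122 + 51 Y$ ($R{\left(Y,Q \right)} = \left(Y + \left(35 - 13\right)\right) 51 = \left(Y + 22\right) 51 = \left(22 + Y\right) 51 = 1122 + 51 Y$)
$L = \sqrt{9093}$ ($L = \sqrt{- 152 \left(-5 - 152\right) + \left(3020 - 17791\right)} = \sqrt{\left(-152\right) \left(-157\right) + \left(3020 - 17791\right)} = \sqrt{23864 - 14771} = \sqrt{9093} \approx 95.357$)
$\frac{1}{L + R{\left(-67,-41 \right)}} = \frac{1}{\sqrt{9093} + \left(1122 + 51 \left(-67\right)\right)} = \frac{1}{\sqrt{9093} + \left(1122 - 3417\right)} = \frac{1}{\sqrt{9093} - 2295} = \frac{1}{-2295 + \sqrt{9093}}$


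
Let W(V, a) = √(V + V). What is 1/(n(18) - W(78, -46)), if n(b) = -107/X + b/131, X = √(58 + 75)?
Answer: -17423/(-2394 + 14017*√133 + 34846*√39) ≈ -0.046231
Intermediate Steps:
W(V, a) = √2*√V (W(V, a) = √(2*V) = √2*√V)
X = √133 ≈ 11.533
n(b) = -107*√133/133 + b/131
1/(n(18) - W(78, -46)) = 1/((-107*√133/133 + (1/131)*18) - √2*√78) = 1/((-107*√133/133 + 18/131) - 2*√39) = 1/((18/131 - 107*√133/133) - 2*√39) = 1/(18/131 - 2*√39 - 107*√133/133)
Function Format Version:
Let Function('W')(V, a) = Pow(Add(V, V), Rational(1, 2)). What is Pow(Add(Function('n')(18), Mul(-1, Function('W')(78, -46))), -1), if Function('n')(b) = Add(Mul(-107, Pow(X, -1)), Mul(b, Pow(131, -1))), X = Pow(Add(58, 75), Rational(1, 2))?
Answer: Mul(-17423, Pow(Add(-2394, Mul(14017, Pow(133, Rational(1, 2))), Mul(34846, Pow(39, Rational(1, 2)))), -1)) ≈ -0.046231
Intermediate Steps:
Function('W')(V, a) = Mul(Pow(2, Rational(1, 2)), Pow(V, Rational(1, 2))) (Function('W')(V, a) = Pow(Mul(2, V), Rational(1, 2)) = Mul(Pow(2, Rational(1, 2)), Pow(V, Rational(1, 2))))
X = Pow(133, Rational(1, 2)) ≈ 11.533
Function('n')(b) = Add(Mul(Rational(-107, 133), Pow(133, Rational(1, 2))), Mul(Rational(1, 131), b)) (Function('n')(b) = Add(Mul(-107, Pow(Pow(133, Rational(1, 2)), -1)), Mul(b, Pow(131, -1))) = Add(Mul(-107, Mul(Rational(1, 133), Pow(133, Rational(1, 2)))), Mul(b, Rational(1, 131))) = Add(Mul(Rational(-107, 133), Pow(133, Rational(1, 2))), Mul(Rational(1, 131), b)))
Pow(Add(Function('n')(18), Mul(-1, Function('W')(78, -46))), -1) = Pow(Add(Add(Mul(Rational(-107, 133), Pow(133, Rational(1, 2))), Mul(Rational(1, 131), 18)), Mul(-1, Mul(Pow(2, Rational(1, 2)), Pow(78, Rational(1, 2))))), -1) = Pow(Add(Add(Mul(Rational(-107, 133), Pow(133, Rational(1, 2))), Rational(18, 131)), Mul(-1, Mul(2, Pow(39, Rational(1, 2))))), -1) = Pow(Add(Add(Rational(18, 131), Mul(Rational(-107, 133), Pow(133, Rational(1, 2)))), Mul(-2, Pow(39, Rational(1, 2)))), -1) = Pow(Add(Rational(18, 131), Mul(-2, Pow(39, Rational(1, 2))), Mul(Rational(-107, 133), Pow(133, Rational(1, 2)))), -1)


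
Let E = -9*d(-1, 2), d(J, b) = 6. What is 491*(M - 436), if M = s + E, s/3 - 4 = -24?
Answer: -270050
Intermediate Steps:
s = -60 (s = 12 + 3*(-24) = 12 - 72 = -60)
E = -54 (E = -9*6 = -54)
M = -114 (M = -60 - 54 = -114)
491*(M - 436) = 491*(-114 - 436) = 491*(-550) = -270050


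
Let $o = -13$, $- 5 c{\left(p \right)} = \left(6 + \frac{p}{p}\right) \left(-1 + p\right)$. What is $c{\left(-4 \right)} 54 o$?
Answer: $-4914$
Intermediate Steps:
$c{\left(p \right)} = \frac{7}{5} - \frac{7 p}{5}$ ($c{\left(p \right)} = - \frac{\left(6 + \frac{p}{p}\right) \left(-1 + p\right)}{5} = - \frac{\left(6 + 1\right) \left(-1 + p\right)}{5} = - \frac{7 \left(-1 + p\right)}{5} = - \frac{-7 + 7 p}{5} = \frac{7}{5} - \frac{7 p}{5}$)
$c{\left(-4 \right)} 54 o = \left(\frac{7}{5} - - \frac{28}{5}\right) 54 \left(-13\right) = \left(\frac{7}{5} + \frac{28}{5}\right) 54 \left(-13\right) = 7 \cdot 54 \left(-13\right) = 378 \left(-13\right) = -4914$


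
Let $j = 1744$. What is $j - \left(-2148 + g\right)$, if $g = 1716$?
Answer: $2176$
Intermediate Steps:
$j - \left(-2148 + g\right) = 1744 - \left(-2148 + 1716\right) = 1744 - -432 = 1744 + 432 = 2176$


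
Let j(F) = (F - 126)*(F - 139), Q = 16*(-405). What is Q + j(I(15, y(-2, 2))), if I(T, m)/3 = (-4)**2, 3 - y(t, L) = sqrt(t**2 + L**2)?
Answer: 618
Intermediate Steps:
y(t, L) = 3 - sqrt(L**2 + t**2) (y(t, L) = 3 - sqrt(t**2 + L**2) = 3 - sqrt(L**2 + t**2))
I(T, m) = 48 (I(T, m) = 3*(-4)**2 = 3*16 = 48)
Q = -6480
j(F) = (-139 + F)*(-126 + F) (j(F) = (-126 + F)*(-139 + F) = (-139 + F)*(-126 + F))
Q + j(I(15, y(-2, 2))) = -6480 + (17514 + 48**2 - 265*48) = -6480 + (17514 + 2304 - 12720) = -6480 + 7098 = 618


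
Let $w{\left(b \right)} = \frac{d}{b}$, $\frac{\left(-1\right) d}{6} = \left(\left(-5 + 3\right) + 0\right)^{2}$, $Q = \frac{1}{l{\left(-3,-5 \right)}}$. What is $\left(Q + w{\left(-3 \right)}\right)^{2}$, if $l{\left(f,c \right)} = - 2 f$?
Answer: $\frac{2401}{36} \approx 66.694$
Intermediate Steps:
$Q = \frac{1}{6}$ ($Q = \frac{1}{\left(-2\right) \left(-3\right)} = \frac{1}{6} \approx 0.16667$)
$d = -24$ ($d = - 6 \left(\left(-5 + 3\right) + 0\right)^{2} = - 6 \left(-2 + 0\right)^{2} = - 6 \left(-2\right)^{2} = \left(-6\right) 4 = -24$)
$w{\left(b \right)} = - \frac{24}{b}$
$\left(Q + w{\left(-3 \right)}\right)^{2} = \left(\frac{1}{6} - \frac{24}{-3}\right)^{2} = \left(\frac{1}{6} - -8\right)^{2} = \left(\frac{1}{6} + 8\right)^{2} = \left(\frac{49}{6}\right)^{2} = \frac{2401}{36}$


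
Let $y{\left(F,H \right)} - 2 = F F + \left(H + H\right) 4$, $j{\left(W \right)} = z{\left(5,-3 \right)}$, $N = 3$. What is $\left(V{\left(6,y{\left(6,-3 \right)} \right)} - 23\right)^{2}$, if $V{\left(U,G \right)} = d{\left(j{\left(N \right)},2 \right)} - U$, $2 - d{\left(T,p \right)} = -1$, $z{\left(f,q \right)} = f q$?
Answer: $676$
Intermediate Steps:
$j{\left(W \right)} = -15$ ($j{\left(W \right)} = 5 \left(-3\right) = -15$)
$d{\left(T,p \right)} = 3$ ($d{\left(T,p \right)} = 2 - -1 = 2 + 1 = 3$)
$y{\left(F,H \right)} = 2 + F^{2} + 8 H$ ($y{\left(F,H \right)} = 2 + \left(F F + \left(H + H\right) 4\right) = 2 + \left(F^{2} + 2 H 4\right) = 2 + \left(F^{2} + 8 H\right) = 2 + F^{2} + 8 H$)
$V{\left(U,G \right)} = 3 - U$
$\left(V{\left(6,y{\left(6,-3 \right)} \right)} - 23\right)^{2} = \left(\left(3 - 6\right) - 23\right)^{2} = \left(-3 - 23\right)^{2} = \left(-26\right)^{2} = 676$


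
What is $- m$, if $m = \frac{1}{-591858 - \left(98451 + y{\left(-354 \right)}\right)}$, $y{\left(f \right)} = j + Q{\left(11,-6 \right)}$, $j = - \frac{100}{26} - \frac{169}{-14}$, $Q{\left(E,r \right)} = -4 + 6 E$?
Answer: $\frac{182}{125649019} \approx 1.4485 \cdot 10^{-6}$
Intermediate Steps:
$j = \frac{1497}{182}$ ($j = \left(-100\right) \frac{1}{26} - - \frac{169}{14} = - \frac{50}{13} + \frac{169}{14} = \frac{1497}{182} \approx 8.2253$)
$y{\left(f \right)} = \frac{12781}{182}$ ($y{\left(f \right)} = \frac{1497}{182} + \left(-4 + 6 \cdot 11\right) = \frac{1497}{182} + \left(-4 + 66\right) = \frac{1497}{182} + 62 = \frac{12781}{182}$)
$m = - \frac{182}{125649019}$ ($m = \frac{1}{-591858 - \frac{17930863}{182}} = \frac{1}{- \frac{125649019}{182}} = - \frac{182}{125649019} \approx -1.4485 \cdot 10^{-6}$)
$- m = \left(-1\right) \left(- \frac{182}{125649019}\right) = \frac{182}{125649019}$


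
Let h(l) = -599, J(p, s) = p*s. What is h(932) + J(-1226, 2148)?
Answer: -2634047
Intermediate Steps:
h(932) + J(-1226, 2148) = -599 - 1226*2148 = -599 - 2633448 = -2634047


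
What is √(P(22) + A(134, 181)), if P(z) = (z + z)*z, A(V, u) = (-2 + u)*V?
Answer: √24954 ≈ 157.97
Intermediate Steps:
A(V, u) = V*(-2 + u)
P(z) = 2*z² (P(z) = (2*z)*z = 2*z²)
√(P(22) + A(134, 181)) = √(2*22² + 134*(-2 + 181)) = √(2*484 + 134*179) = √(968 + 23986) = √24954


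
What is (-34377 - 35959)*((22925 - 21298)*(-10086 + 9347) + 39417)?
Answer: 81796266496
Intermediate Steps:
(-34377 - 35959)*((22925 - 21298)*(-10086 + 9347) + 39417) = -70336*(1627*(-739) + 39417) = -70336*(-1202353 + 39417) = -70336*(-1162936) = 81796266496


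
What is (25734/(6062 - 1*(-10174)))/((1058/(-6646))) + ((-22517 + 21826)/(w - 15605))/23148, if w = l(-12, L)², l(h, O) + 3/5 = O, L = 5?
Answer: -21424622407541141/2151841786897572 ≈ -9.9564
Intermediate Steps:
l(h, O) = -⅗ + O
w = 484/25 (w = (-⅗ + 5)² = (22/5)² = 484/25 ≈ 19.360)
(25734/(6062 - 1*(-10174)))/((1058/(-6646))) + ((-22517 + 21826)/(w - 15605))/23148 = (25734/(6062 - 1*(-10174)))/((1058/(-6646))) + ((-22517 + 21826)/(484/25 - 15605))/23148 = (25734/(6062 + 10174))/((1058*(-1/6646))) - 691/(-389641/25)*(1/23148) = (25734/16236)/(-529/3323) - 691*(-25/389641)*(1/23148) = (25734*(1/16236))*(-3323/529) + (17275/389641)*(1/23148) = (4289/2706)*(-3323/529) + 17275/9019409868 = -14252347/1431474 + 17275/9019409868 = -21424622407541141/2151841786897572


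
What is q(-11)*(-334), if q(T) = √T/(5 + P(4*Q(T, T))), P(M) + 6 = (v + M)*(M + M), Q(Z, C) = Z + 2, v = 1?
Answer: -334*I*√11/2519 ≈ -0.43976*I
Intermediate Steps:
Q(Z, C) = 2 + Z
P(M) = -6 + 2*M*(1 + M) (P(M) = -6 + (1 + M)*(M + M) = -6 + (1 + M)*(2*M) = -6 + 2*M*(1 + M))
q(T) = √T/(15 + 2*(8 + 4*T)² + 8*T) (q(T) = √T/(5 + (-6 + 2*(4*(2 + T)) + 2*(4*(2 + T))²)) = √T/(5 + (-6 + 2*(8 + 4*T) + 2*(8 + 4*T)²)) = √T/(5 + (-6 + (16 + 8*T) + 2*(8 + 4*T)²)) = √T/(5 + (10 + 2*(8 + 4*T)² + 8*T)) = √T/(15 + 2*(8 + 4*T)² + 8*T))
q(-11)*(-334) = (√(-11)/(143 + 32*(-11)² + 136*(-11)))*(-334) = ((I*√11)/(143 + 32*121 - 1496))*(-334) = ((I*√11)/(143 + 3872 - 1496))*(-334) = ((I*√11)/2519)*(-334) = ((I*√11)*(1/2519))*(-334) = (I*√11/2519)*(-334) = -334*I*√11/2519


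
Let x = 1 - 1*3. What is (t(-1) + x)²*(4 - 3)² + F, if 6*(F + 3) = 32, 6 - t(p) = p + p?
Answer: 115/3 ≈ 38.333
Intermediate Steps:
t(p) = 6 - 2*p (t(p) = 6 - (p + p) = 6 - 2*p)
F = 7/3 (F = -3 + (⅙)*32 = -3 + 16/3 = 7/3 ≈ 2.3333)
x = -2 (x = 1 - 3 = -2)
(t(-1) + x)²*(4 - 3)² + F = ((6 - 2*(-1)) - 2)²*(4 - 3)² + 7/3 = ((6 + 2) - 2)²*1² + 7/3 = (8 - 2)²*1 + 7/3 = 6²*1 + 7/3 = 36*1 + 7/3 = 36 + 7/3 = 115/3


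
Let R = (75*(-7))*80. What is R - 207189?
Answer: -249189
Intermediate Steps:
R = -42000 (R = -525*80 = -42000)
R - 207189 = -42000 - 207189 = -249189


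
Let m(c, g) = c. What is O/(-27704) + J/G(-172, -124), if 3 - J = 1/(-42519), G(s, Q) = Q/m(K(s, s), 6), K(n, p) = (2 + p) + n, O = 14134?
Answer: 47252624035/6086056276 ≈ 7.7641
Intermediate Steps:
K(n, p) = 2 + n + p
G(s, Q) = Q/(2 + 2*s) (G(s, Q) = Q/(2 + s + s) = Q/(2 + 2*s))
J = 127558/42519 (J = 3 - 1/(-42519) = 3 - 1*(-1/42519) = 3 + 1/42519 = 127558/42519 ≈ 3.0000)
O/(-27704) + J/G(-172, -124) = 14134/(-27704) + 127558/(42519*(((1/2)*(-124)/(1 - 172)))) = 14134*(-1/27704) + 127558/(42519*(((1/2)*(-124)/(-171)))) = -7067/13852 + 127558/(42519*(((1/2)*(-124)*(-1/171)))) = -7067/13852 + 127558/(42519*(62/171)) = -7067/13852 + (127558/42519)*(171/62) = -7067/13852 + 3635403/439363 = 47252624035/6086056276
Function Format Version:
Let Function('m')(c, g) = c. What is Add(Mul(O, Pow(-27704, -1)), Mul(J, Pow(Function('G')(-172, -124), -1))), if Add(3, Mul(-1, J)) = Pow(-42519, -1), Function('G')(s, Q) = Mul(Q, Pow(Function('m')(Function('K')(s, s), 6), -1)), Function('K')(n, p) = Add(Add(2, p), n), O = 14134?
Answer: Rational(47252624035, 6086056276) ≈ 7.7641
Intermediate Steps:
Function('K')(n, p) = Add(2, n, p)
Function('G')(s, Q) = Mul(Q, Pow(Add(2, Mul(2, s)), -1)) (Function('G')(s, Q) = Mul(Q, Pow(Add(2, s, s), -1)) = Mul(Q, Pow(Add(2, Mul(2, s)), -1)))
J = Rational(127558, 42519) (J = Add(3, Mul(-1, Pow(-42519, -1))) = Add(3, Mul(-1, Rational(-1, 42519))) = Add(3, Rational(1, 42519)) = Rational(127558, 42519) ≈ 3.0000)
Add(Mul(O, Pow(-27704, -1)), Mul(J, Pow(Function('G')(-172, -124), -1))) = Add(Mul(14134, Pow(-27704, -1)), Mul(Rational(127558, 42519), Pow(Mul(Rational(1, 2), -124, Pow(Add(1, -172), -1)), -1))) = Add(Mul(14134, Rational(-1, 27704)), Mul(Rational(127558, 42519), Pow(Mul(Rational(1, 2), -124, Pow(-171, -1)), -1))) = Add(Rational(-7067, 13852), Mul(Rational(127558, 42519), Pow(Mul(Rational(1, 2), -124, Rational(-1, 171)), -1))) = Add(Rational(-7067, 13852), Mul(Rational(127558, 42519), Pow(Rational(62, 171), -1))) = Add(Rational(-7067, 13852), Mul(Rational(127558, 42519), Rational(171, 62))) = Add(Rational(-7067, 13852), Rational(3635403, 439363)) = Rational(47252624035, 6086056276)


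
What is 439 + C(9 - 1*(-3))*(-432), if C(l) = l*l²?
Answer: -746057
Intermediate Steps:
C(l) = l³
439 + C(9 - 1*(-3))*(-432) = 439 + (9 - 1*(-3))³*(-432) = 439 + (9 + 3)³*(-432) = 439 + 12³*(-432) = 439 + 1728*(-432) = 439 - 746496 = -746057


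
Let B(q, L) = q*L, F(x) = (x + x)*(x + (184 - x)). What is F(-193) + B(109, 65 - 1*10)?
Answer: -65029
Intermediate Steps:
F(x) = 368*x (F(x) = (2*x)*184 = 368*x)
B(q, L) = L*q
F(-193) + B(109, 65 - 1*10) = 368*(-193) + (65 - 1*10)*109 = -71024 + (65 - 10)*109 = -71024 + 55*109 = -71024 + 5995 = -65029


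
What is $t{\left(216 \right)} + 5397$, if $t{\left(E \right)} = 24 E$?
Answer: $10581$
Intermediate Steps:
$t{\left(216 \right)} + 5397 = 24 \cdot 216 + 5397 = 5184 + 5397 = 10581$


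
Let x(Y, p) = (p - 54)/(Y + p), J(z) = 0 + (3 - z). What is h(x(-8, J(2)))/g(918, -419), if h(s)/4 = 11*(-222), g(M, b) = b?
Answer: 9768/419 ≈ 23.313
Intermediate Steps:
J(z) = 3 - z
x(Y, p) = (-54 + p)/(Y + p)
h(s) = -9768 (h(s) = 4*(11*(-222)) = 4*(-2442) = -9768)
h(x(-8, J(2)))/g(918, -419) = -9768/(-419) = -9768*(-1/419) = 9768/419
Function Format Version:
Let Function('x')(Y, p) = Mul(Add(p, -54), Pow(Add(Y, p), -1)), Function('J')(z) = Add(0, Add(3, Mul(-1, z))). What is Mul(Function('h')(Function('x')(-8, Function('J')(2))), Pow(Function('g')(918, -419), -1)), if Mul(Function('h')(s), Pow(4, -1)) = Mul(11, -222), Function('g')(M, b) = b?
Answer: Rational(9768, 419) ≈ 23.313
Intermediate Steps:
Function('J')(z) = Add(3, Mul(-1, z))
Function('x')(Y, p) = Mul(Pow(Add(Y, p), -1), Add(-54, p)) (Function('x')(Y, p) = Mul(Add(-54, p), Pow(Add(Y, p), -1)) = Mul(Pow(Add(Y, p), -1), Add(-54, p)))
Function('h')(s) = -9768 (Function('h')(s) = Mul(4, Mul(11, -222)) = Mul(4, -2442) = -9768)
Mul(Function('h')(Function('x')(-8, Function('J')(2))), Pow(Function('g')(918, -419), -1)) = Mul(-9768, Pow(-419, -1)) = Mul(-9768, Rational(-1, 419)) = Rational(9768, 419)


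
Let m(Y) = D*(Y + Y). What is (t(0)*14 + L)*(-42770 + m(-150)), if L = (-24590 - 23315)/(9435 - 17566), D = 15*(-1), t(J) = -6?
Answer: 24305238730/8131 ≈ 2.9892e+6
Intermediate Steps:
D = -15
L = 47905/8131 (L = -47905/(-8131) = -47905*(-1/8131) = 47905/8131 ≈ 5.8916)
m(Y) = -30*Y (m(Y) = -15*(Y + Y) = -30*Y)
(t(0)*14 + L)*(-42770 + m(-150)) = (-6*14 + 47905/8131)*(-42770 - 30*(-150)) = (-84 + 47905/8131)*(-42770 + 4500) = -635099/8131*(-38270) = 24305238730/8131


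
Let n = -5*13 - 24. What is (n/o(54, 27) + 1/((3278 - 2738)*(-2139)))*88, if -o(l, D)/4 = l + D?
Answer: 6980248/288765 ≈ 24.173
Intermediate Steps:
o(l, D) = -4*D - 4*l (o(l, D) = -4*(l + D) = -4*(D + l) = -4*D - 4*l)
n = -89 (n = -65 - 24 = -89)
(n/o(54, 27) + 1/((3278 - 2738)*(-2139)))*88 = (-89/(-4*27 - 4*54) + 1/((3278 - 2738)*(-2139)))*88 = (-89/(-108 - 216) - 1/2139/540)*88 = (-89/(-324) + (1/540)*(-1/2139))*88 = (-89*(-1/324) - 1/1155060)*88 = (89/324 - 1/1155060)*88 = (79321/288765)*88 = 6980248/288765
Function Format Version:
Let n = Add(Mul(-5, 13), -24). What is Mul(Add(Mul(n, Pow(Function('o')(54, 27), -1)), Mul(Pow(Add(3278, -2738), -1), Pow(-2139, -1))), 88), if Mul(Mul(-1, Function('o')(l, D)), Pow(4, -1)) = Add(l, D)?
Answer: Rational(6980248, 288765) ≈ 24.173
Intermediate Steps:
Function('o')(l, D) = Add(Mul(-4, D), Mul(-4, l)) (Function('o')(l, D) = Mul(-4, Add(l, D)) = Mul(-4, Add(D, l)) = Add(Mul(-4, D), Mul(-4, l)))
n = -89 (n = Add(-65, -24) = -89)
Mul(Add(Mul(n, Pow(Function('o')(54, 27), -1)), Mul(Pow(Add(3278, -2738), -1), Pow(-2139, -1))), 88) = Mul(Add(Mul(-89, Pow(Add(Mul(-4, 27), Mul(-4, 54)), -1)), Mul(Pow(Add(3278, -2738), -1), Pow(-2139, -1))), 88) = Mul(Add(Mul(-89, Pow(Add(-108, -216), -1)), Mul(Pow(540, -1), Rational(-1, 2139))), 88) = Mul(Add(Mul(-89, Pow(-324, -1)), Mul(Rational(1, 540), Rational(-1, 2139))), 88) = Mul(Add(Mul(-89, Rational(-1, 324)), Rational(-1, 1155060)), 88) = Mul(Add(Rational(89, 324), Rational(-1, 1155060)), 88) = Mul(Rational(79321, 288765), 88) = Rational(6980248, 288765)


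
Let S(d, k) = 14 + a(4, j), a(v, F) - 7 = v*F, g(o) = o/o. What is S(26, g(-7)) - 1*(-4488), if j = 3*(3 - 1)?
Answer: 4533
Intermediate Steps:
j = 6 (j = 3*2 = 6)
g(o) = 1
a(v, F) = 7 + F*v (a(v, F) = 7 + v*F = 7 + F*v)
S(d, k) = 45 (S(d, k) = 14 + (7 + 6*4) = 14 + (7 + 24) = 14 + 31 = 45)
S(26, g(-7)) - 1*(-4488) = 45 - 1*(-4488) = 45 + 4488 = 4533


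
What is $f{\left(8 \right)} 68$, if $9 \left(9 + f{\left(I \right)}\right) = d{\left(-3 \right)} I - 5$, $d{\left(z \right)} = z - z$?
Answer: $- \frac{5848}{9} \approx -649.78$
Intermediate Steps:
$d{\left(z \right)} = 0$
$f{\left(I \right)} = - \frac{86}{9}$ ($f{\left(I \right)} = -9 + \frac{0 I - 5}{9} = -9 + \frac{0 - 5}{9} = -9 + \frac{1}{9} \left(-5\right) = -9 - \frac{5}{9} = - \frac{86}{9}$)
$f{\left(8 \right)} 68 = \left(- \frac{86}{9}\right) 68 = - \frac{5848}{9}$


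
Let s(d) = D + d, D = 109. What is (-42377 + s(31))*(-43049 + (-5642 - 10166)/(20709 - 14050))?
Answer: 12108465104463/6659 ≈ 1.8184e+9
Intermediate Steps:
s(d) = 109 + d
(-42377 + s(31))*(-43049 + (-5642 - 10166)/(20709 - 14050)) = (-42377 + (109 + 31))*(-43049 + (-5642 - 10166)/(20709 - 14050)) = (-42377 + 140)*(-43049 - 15808/6659) = -42237*(-43049 - 15808*1/6659) = -42237*(-43049 - 15808/6659) = -42237*(-286679099/6659) = 12108465104463/6659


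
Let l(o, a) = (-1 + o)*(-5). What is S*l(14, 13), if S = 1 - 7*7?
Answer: 3120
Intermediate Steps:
l(o, a) = 5 - 5*o
S = -48 (S = 1 - 49 = -48)
S*l(14, 13) = -48*(5 - 5*14) = -48*(5 - 70) = -48*(-65) = 3120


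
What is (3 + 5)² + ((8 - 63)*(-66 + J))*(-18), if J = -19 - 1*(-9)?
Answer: -75176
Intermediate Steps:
J = -10 (J = -19 + 9 = -10)
(3 + 5)² + ((8 - 63)*(-66 + J))*(-18) = (3 + 5)² + ((8 - 63)*(-66 - 10))*(-18) = 8² - 55*(-76)*(-18) = 64 + 4180*(-18) = 64 - 75240 = -75176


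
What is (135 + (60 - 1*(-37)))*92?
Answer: 21344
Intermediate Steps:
(135 + (60 - 1*(-37)))*92 = (135 + (60 + 37))*92 = (135 + 97)*92 = 232*92 = 21344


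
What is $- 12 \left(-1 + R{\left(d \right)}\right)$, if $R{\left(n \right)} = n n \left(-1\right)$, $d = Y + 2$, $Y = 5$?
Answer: $600$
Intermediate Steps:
$d = 7$ ($d = 5 + 2 = 7$)
$R{\left(n \right)} = - n^{2}$ ($R{\left(n \right)} = n^{2} \left(-1\right) = - n^{2}$)
$- 12 \left(-1 + R{\left(d \right)}\right) = - 12 \left(-1 - 7^{2}\right) = - 12 \left(-1 - 49\right) = \left(-12\right) \left(-50\right) = 600$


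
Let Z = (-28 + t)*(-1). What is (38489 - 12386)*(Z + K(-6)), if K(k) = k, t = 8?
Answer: 365442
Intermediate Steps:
Z = 20 (Z = (-28 + 8)*(-1) = -20*(-1) = 20)
(38489 - 12386)*(Z + K(-6)) = (38489 - 12386)*(20 - 6) = 26103*14 = 365442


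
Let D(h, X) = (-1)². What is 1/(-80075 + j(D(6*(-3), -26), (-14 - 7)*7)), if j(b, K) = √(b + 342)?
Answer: -80075/6412005282 - 7*√7/6412005282 ≈ -1.2491e-5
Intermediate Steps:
D(h, X) = 1
j(b, K) = √(342 + b)
1/(-80075 + j(D(6*(-3), -26), (-14 - 7)*7)) = 1/(-80075 + √(342 + 1)) = 1/(-80075 + √343) = 1/(-80075 + 7*√7)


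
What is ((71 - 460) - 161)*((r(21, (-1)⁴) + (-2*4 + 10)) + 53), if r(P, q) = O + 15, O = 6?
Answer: -41800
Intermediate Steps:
r(P, q) = 21 (r(P, q) = 6 + 15 = 21)
((71 - 460) - 161)*((r(21, (-1)⁴) + (-2*4 + 10)) + 53) = ((71 - 460) - 161)*((21 + (-2*4 + 10)) + 53) = (-389 - 161)*((21 + (-8 + 10)) + 53) = -550*((21 + 2) + 53) = -550*(23 + 53) = -550*76 = -41800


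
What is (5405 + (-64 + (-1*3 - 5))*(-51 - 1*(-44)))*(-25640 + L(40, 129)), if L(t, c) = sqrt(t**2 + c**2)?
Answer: -151506760 + 5909*sqrt(18241) ≈ -1.5071e+8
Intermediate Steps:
L(t, c) = sqrt(c**2 + t**2)
(5405 + (-64 + (-1*3 - 5))*(-51 - 1*(-44)))*(-25640 + L(40, 129)) = (5405 + (-64 + (-1*3 - 5))*(-51 - 1*(-44)))*(-25640 + sqrt(129**2 + 40**2)) = (5405 + (-64 + (-3 - 5))*(-51 + 44))*(-25640 + sqrt(16641 + 1600)) = (5405 + (-64 - 8)*(-7))*(-25640 + sqrt(18241)) = (5405 - 72*(-7))*(-25640 + sqrt(18241)) = (5405 + 504)*(-25640 + sqrt(18241)) = 5909*(-25640 + sqrt(18241)) = -151506760 + 5909*sqrt(18241)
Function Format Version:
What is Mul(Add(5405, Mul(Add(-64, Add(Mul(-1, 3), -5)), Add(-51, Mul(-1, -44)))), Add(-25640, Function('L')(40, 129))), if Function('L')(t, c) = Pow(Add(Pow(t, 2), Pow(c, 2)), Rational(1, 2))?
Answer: Add(-151506760, Mul(5909, Pow(18241, Rational(1, 2)))) ≈ -1.5071e+8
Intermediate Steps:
Function('L')(t, c) = Pow(Add(Pow(c, 2), Pow(t, 2)), Rational(1, 2))
Mul(Add(5405, Mul(Add(-64, Add(Mul(-1, 3), -5)), Add(-51, Mul(-1, -44)))), Add(-25640, Function('L')(40, 129))) = Mul(Add(5405, Mul(Add(-64, Add(Mul(-1, 3), -5)), Add(-51, Mul(-1, -44)))), Add(-25640, Pow(Add(Pow(129, 2), Pow(40, 2)), Rational(1, 2)))) = Mul(Add(5405, Mul(Add(-64, Add(-3, -5)), Add(-51, 44))), Add(-25640, Pow(Add(16641, 1600), Rational(1, 2)))) = Mul(Add(5405, Mul(Add(-64, -8), -7)), Add(-25640, Pow(18241, Rational(1, 2)))) = Mul(Add(5405, Mul(-72, -7)), Add(-25640, Pow(18241, Rational(1, 2)))) = Mul(Add(5405, 504), Add(-25640, Pow(18241, Rational(1, 2)))) = Mul(5909, Add(-25640, Pow(18241, Rational(1, 2)))) = Add(-151506760, Mul(5909, Pow(18241, Rational(1, 2))))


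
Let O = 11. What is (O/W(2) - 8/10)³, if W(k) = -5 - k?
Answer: -571787/42875 ≈ -13.336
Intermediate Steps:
(O/W(2) - 8/10)³ = (11/(-5 - 1*2) - 8/10)³ = (11/(-5 - 2) - 8*⅒)³ = (11/(-7) - ⅘)³ = (11*(-⅐) - ⅘)³ = (-11/7 - ⅘)³ = (-83/35)³ = -571787/42875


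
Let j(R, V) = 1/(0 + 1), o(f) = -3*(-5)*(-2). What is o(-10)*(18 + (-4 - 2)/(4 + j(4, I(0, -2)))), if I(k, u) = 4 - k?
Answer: -504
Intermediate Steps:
o(f) = -30 (o(f) = 15*(-2) = -30)
j(R, V) = 1 (j(R, V) = 1/1 = 1)
o(-10)*(18 + (-4 - 2)/(4 + j(4, I(0, -2)))) = -30*(18 + (-4 - 2)/(4 + 1)) = -30*(18 - 6/5) = -30*84/5 = -504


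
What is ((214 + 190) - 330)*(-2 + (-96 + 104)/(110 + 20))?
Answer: -9324/65 ≈ -143.45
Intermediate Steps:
((214 + 190) - 330)*(-2 + (-96 + 104)/(110 + 20)) = (404 - 330)*(-2 + 8/130) = 74*(-2 + 8*(1/130)) = 74*(-2 + 4/65) = 74*(-126/65) = -9324/65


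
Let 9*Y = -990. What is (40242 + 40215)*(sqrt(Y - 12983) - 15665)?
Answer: -1260358905 + 80457*I*sqrt(13093) ≈ -1.2604e+9 + 9.2063e+6*I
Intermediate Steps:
Y = -110 (Y = (1/9)*(-990) = -110)
(40242 + 40215)*(sqrt(Y - 12983) - 15665) = (40242 + 40215)*(sqrt(-110 - 12983) - 15665) = 80457*(sqrt(-13093) - 15665) = 80457*(I*sqrt(13093) - 15665) = 80457*(-15665 + I*sqrt(13093)) = -1260358905 + 80457*I*sqrt(13093)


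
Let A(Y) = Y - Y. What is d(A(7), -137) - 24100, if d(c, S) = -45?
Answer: -24145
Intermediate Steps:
A(Y) = 0
d(A(7), -137) - 24100 = -45 - 24100 = -24145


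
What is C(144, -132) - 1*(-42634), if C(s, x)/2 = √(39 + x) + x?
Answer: 42370 + 2*I*√93 ≈ 42370.0 + 19.287*I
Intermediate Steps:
C(s, x) = 2*x + 2*√(39 + x) (C(s, x) = 2*(√(39 + x) + x) = 2*(x + √(39 + x)) = 2*x + 2*√(39 + x))
C(144, -132) - 1*(-42634) = (2*(-132) + 2*√(39 - 132)) - 1*(-42634) = (-264 + 2*√(-93)) + 42634 = (-264 + 2*(I*√93)) + 42634 = (-264 + 2*I*√93) + 42634 = 42370 + 2*I*√93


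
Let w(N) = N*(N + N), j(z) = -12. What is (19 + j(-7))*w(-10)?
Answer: 1400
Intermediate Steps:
w(N) = 2*N**2 (w(N) = N*(2*N) = 2*N**2)
(19 + j(-7))*w(-10) = (19 - 12)*(2*(-10)**2) = 7*(2*100) = 7*200 = 1400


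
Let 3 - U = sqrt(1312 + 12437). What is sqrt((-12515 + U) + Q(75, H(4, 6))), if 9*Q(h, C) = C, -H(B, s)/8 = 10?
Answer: sqrt(-112688 - 9*sqrt(13749))/3 ≈ 112.42*I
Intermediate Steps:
H(B, s) = -80 (H(B, s) = -8*10 = -80)
Q(h, C) = C/9
U = 3 - sqrt(13749) (U = 3 - sqrt(1312 + 12437) = 3 - sqrt(13749) ≈ -114.26)
sqrt((-12515 + U) + Q(75, H(4, 6))) = sqrt((-12515 + (3 - sqrt(13749))) + (1/9)*(-80)) = sqrt((-12512 - sqrt(13749)) - 80/9) = sqrt(-112688/9 - sqrt(13749))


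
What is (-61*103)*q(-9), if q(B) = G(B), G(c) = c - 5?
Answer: 87962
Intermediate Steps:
G(c) = -5 + c
q(B) = -5 + B
(-61*103)*q(-9) = (-61*103)*(-5 - 9) = -6283*(-14) = 87962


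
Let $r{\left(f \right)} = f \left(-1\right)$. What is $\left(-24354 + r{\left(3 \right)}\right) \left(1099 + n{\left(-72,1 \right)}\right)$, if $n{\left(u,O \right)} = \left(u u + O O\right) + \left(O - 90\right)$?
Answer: $-150891615$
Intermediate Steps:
$r{\left(f \right)} = - f$
$n{\left(u,O \right)} = -90 + O + O^{2} + u^{2}$ ($n{\left(u,O \right)} = \left(u^{2} + O^{2}\right) + \left(O - 90\right) = \left(O^{2} + u^{2}\right) + \left(-90 + O\right) = -90 + O + O^{2} + u^{2}$)
$\left(-24354 + r{\left(3 \right)}\right) \left(1099 + n{\left(-72,1 \right)}\right) = \left(-24354 - 3\right) \left(1099 + \left(-90 + 1 + 1^{2} + \left(-72\right)^{2}\right)\right) = \left(-24354 - 3\right) \left(1099 + \left(-90 + 1 + 1 + 5184\right)\right) = - 24357 \left(1099 + 5096\right) = \left(-24357\right) 6195 = -150891615$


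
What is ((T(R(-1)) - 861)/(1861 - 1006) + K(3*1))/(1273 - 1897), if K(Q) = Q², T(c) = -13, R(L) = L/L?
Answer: -359/28080 ≈ -0.012785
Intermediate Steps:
R(L) = 1
((T(R(-1)) - 861)/(1861 - 1006) + K(3*1))/(1273 - 1897) = ((-13 - 861)/(1861 - 1006) + (3*1)²)/(1273 - 1897) = (-874/855 + 3²)/(-624) = (-874*1/855 + 9)*(-1/624) = (-46/45 + 9)*(-1/624) = (359/45)*(-1/624) = -359/28080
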